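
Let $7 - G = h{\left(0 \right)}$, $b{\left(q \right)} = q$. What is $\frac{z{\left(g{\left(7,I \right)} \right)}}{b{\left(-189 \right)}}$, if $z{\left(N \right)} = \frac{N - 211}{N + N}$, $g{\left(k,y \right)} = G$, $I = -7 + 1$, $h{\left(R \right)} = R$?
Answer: $\frac{34}{441} \approx 0.077098$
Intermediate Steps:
$I = -6$
$G = 7$ ($G = 7 - 0 = 7 + 0 = 7$)
$g{\left(k,y \right)} = 7$
$z{\left(N \right)} = \frac{-211 + N}{2 N}$
$\frac{z{\left(g{\left(7,I \right)} \right)}}{b{\left(-189 \right)}} = \frac{\frac{1}{2} \cdot \frac{1}{7} \left(-211 + 7\right)}{-189} = \frac{1}{2} \cdot \frac{1}{7} \left(-204\right) \left(- \frac{1}{189}\right) = \left(- \frac{102}{7}\right) \left(- \frac{1}{189}\right) = \frac{34}{441}$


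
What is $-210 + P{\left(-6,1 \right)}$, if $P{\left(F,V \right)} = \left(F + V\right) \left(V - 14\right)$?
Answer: $-145$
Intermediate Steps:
$P{\left(F,V \right)} = \left(-14 + V\right) \left(F + V\right)$ ($P{\left(F,V \right)} = \left(F + V\right) \left(-14 + V\right) = \left(-14 + V\right) \left(F + V\right)$)
$-210 + P{\left(-6,1 \right)} = -210 - \left(-64 - 1\right) = -210 + \left(1 + 84 - 14 - 6\right) = -210 + 65 = -145$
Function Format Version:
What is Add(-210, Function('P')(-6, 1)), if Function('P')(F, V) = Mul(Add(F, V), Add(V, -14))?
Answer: -145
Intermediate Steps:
Function('P')(F, V) = Mul(Add(-14, V), Add(F, V)) (Function('P')(F, V) = Mul(Add(F, V), Add(-14, V)) = Mul(Add(-14, V), Add(F, V)))
Add(-210, Function('P')(-6, 1)) = Add(-210, Add(Pow(1, 2), Mul(-14, -6), Mul(-14, 1), Mul(-6, 1))) = Add(-210, Add(1, 84, -14, -6)) = Add(-210, 65) = -145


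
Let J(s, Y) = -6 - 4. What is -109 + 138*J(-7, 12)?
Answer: -1489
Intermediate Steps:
J(s, Y) = -10
-109 + 138*J(-7, 12) = -109 + 138*(-10) = -109 - 1380 = -1489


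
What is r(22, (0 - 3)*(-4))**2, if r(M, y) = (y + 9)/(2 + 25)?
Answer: 49/81 ≈ 0.60494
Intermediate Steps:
r(M, y) = 1/3 + y/27 (r(M, y) = (9 + y)/27 = (9 + y)*(1/27) = 1/3 + y/27)
r(22, (0 - 3)*(-4))**2 = (1/3 + ((0 - 3)*(-4))/27)**2 = (1/3 + (-3*(-4))/27)**2 = (1/3 + (1/27)*12)**2 = (1/3 + 4/9)**2 = (7/9)**2 = 49/81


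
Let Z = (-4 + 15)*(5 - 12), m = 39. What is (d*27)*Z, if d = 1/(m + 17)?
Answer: -297/8 ≈ -37.125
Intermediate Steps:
Z = -77 (Z = 11*(-7) = -77)
d = 1/56 (d = 1/(39 + 17) = 1/56 ≈ 0.017857)
(d*27)*Z = ((1/56)*27)*(-77) = (27/56)*(-77) = -297/8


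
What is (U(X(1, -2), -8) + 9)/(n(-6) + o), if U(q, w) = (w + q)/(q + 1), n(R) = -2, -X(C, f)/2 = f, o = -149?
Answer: -41/755 ≈ -0.054305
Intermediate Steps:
X(C, f) = -2*f
U(q, w) = (q + w)/(1 + q)
(U(X(1, -2), -8) + 9)/(n(-6) + o) = ((-2*(-2) - 8)/(1 - 2*(-2)) + 9)/(-2 - 149) = ((4 - 8)/(1 + 4) + 9)/(-151) = (-4/5 + 9)*(-1/151) = ((⅕)*(-4) + 9)*(-1/151) = (-⅘ + 9)*(-1/151) = (41/5)*(-1/151) = -41/755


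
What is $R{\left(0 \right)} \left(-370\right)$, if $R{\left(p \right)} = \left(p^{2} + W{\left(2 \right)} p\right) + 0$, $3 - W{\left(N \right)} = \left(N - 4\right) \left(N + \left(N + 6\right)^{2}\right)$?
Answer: $0$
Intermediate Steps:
$W{\left(N \right)} = 3 - \left(-4 + N\right) \left(N + \left(6 + N\right)^{2}\right)$ ($W{\left(N \right)} = 3 - \left(N - 4\right) \left(N + \left(N + 6\right)^{2}\right) = 3 - \left(-4 + N\right) \left(N + \left(6 + N\right)^{2}\right)$)
$R{\left(p \right)} = p^{2} + 135 p$ ($R{\left(p \right)} = \left(p^{2} + \left(147 - 2^{3} - 9 \cdot 2^{2} + 16 \cdot 2\right) p\right) + 0 = \left(p^{2} + \left(147 - 8 - 36 + 32\right) p\right) + 0 = \left(p^{2} + 135 p\right) + 0 = p^{2} + 135 p$)
$R{\left(0 \right)} \left(-370\right) = 0 \left(135 + 0\right) \left(-370\right) = 0 \cdot 135 \left(-370\right) = 0 \left(-370\right) = 0$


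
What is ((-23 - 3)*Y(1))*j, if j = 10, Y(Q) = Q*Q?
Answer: -260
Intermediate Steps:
Y(Q) = Q**2
((-23 - 3)*Y(1))*j = ((-23 - 3)*1**2)*10 = -26*1*10 = -26*10 = -260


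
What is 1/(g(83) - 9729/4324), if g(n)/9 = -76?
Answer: -4/2745 ≈ -0.0014572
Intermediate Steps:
g(n) = -684 (g(n) = 9*(-76) = -684)
1/(g(83) - 9729/4324) = 1/(-684 - 9729/4324) = 1/(-684 - 9729*1/4324) = 1/(-684 - 9/4) = 1/(-2745/4) = -4/2745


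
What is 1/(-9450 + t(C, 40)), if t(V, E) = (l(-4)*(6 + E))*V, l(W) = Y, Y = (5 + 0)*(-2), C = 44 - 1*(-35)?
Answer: -1/45790 ≈ -2.1839e-5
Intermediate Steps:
C = 79 (C = 44 + 35 = 79)
Y = -10 (Y = 5*(-2) = -10)
l(W) = -10
t(V, E) = V*(-60 - 10*E) (t(V, E) = (-10*(6 + E))*V = (-60 - 10*E)*V = V*(-60 - 10*E))
1/(-9450 + t(C, 40)) = 1/(-9450 - 10*79*(6 + 40)) = 1/(-9450 - 10*79*46) = 1/(-9450 - 36340) = 1/(-45790) = -1/45790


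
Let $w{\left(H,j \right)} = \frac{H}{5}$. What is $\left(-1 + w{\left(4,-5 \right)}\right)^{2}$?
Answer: $\frac{1}{25} \approx 0.04$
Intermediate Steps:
$w{\left(H,j \right)} = \frac{H}{5}$ ($w{\left(H,j \right)} = H \frac{1}{5} = \frac{H}{5}$)
$\left(-1 + w{\left(4,-5 \right)}\right)^{2} = \left(-1 + \frac{1}{5} \cdot 4\right)^{2} = \left(-1 + \frac{4}{5}\right)^{2} = \left(- \frac{1}{5}\right)^{2} = \frac{1}{25}$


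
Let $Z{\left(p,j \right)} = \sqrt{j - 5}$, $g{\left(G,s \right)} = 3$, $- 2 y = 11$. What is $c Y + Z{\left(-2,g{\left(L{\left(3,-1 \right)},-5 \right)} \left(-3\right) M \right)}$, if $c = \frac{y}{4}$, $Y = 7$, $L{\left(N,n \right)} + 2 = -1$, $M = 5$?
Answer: $- \frac{77}{8} + 5 i \sqrt{2} \approx -9.625 + 7.0711 i$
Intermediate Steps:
$y = - \frac{11}{2}$ ($y = \left(- \frac{1}{2}\right) 11 = - \frac{11}{2} \approx -5.5$)
$L{\left(N,n \right)} = -3$ ($L{\left(N,n \right)} = -2 - 1 = -3$)
$Z{\left(p,j \right)} = \sqrt{-5 + j}$
$c = - \frac{11}{8}$ ($c = - \frac{11}{2 \cdot 4} = \left(- \frac{11}{2}\right) \frac{1}{4} = - \frac{11}{8} \approx -1.375$)
$c Y + Z{\left(-2,g{\left(L{\left(3,-1 \right)},-5 \right)} \left(-3\right) M \right)} = \left(- \frac{11}{8}\right) 7 + \sqrt{-5 + 3 \left(-3\right) 5} = - \frac{77}{8} + \sqrt{-5 - 45} = - \frac{77}{8} + \sqrt{-50} = - \frac{77}{8} + 5 i \sqrt{2}$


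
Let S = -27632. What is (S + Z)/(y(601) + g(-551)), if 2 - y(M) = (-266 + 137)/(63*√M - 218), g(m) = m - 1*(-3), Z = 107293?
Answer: -33894036096976/232306091385 - 71933883*√601/77435363795 ≈ -145.93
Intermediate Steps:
g(m) = 3 + m (g(m) = m + 3 = 3 + m)
y(M) = 2 + 129/(-218 + 63*√M) (y(M) = 2 - (-266 + 137)/(63*√M - 218) = 2 - (-129)/(-218 + 63*√M) = 2 + 129/(-218 + 63*√M))
(S + Z)/(y(601) + g(-551)) = (-27632 + 107293)/((-307 + 126*√601)/(-218 + 63*√601) + (3 - 551)) = 79661/((-307 + 126*√601)/(-218 + 63*√601) - 548) = 79661/(-548 + (-307 + 126*√601)/(-218 + 63*√601))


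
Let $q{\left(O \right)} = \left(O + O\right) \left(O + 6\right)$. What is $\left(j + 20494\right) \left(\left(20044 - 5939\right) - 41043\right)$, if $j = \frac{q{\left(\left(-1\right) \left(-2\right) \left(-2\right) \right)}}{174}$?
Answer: $- \frac{48029645860}{87} \approx -5.5207 \cdot 10^{8}$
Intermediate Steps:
$q{\left(O \right)} = 2 O \left(6 + O\right)$
$j = - \frac{8}{87}$ ($j = \frac{2 \left(-1\right) \left(-2\right) \left(-2\right) \left(6 + \left(-1\right) \left(-2\right) \left(-2\right)\right)}{174} = 2 \cdot 2 \left(-2\right) \left(6 + 2 \left(-2\right)\right) \frac{1}{174} = 2 \left(-4\right) \left(6 - 4\right) \frac{1}{174} = 2 \left(-4\right) 2 \cdot \frac{1}{174} = \left(-16\right) \frac{1}{174} = - \frac{8}{87} \approx -0.091954$)
$\left(j + 20494\right) \left(\left(20044 - 5939\right) - 41043\right) = \left(- \frac{8}{87} + 20494\right) \left(\left(20044 - 5939\right) - 41043\right) = \frac{1782970 \left(14105 - 41043\right)}{87} = \frac{1782970}{87} \left(-26938\right) = - \frac{48029645860}{87}$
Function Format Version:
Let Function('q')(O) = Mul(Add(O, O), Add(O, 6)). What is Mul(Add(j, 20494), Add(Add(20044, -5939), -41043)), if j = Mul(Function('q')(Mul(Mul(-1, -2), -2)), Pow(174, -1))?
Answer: Rational(-48029645860, 87) ≈ -5.5207e+8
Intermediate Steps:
Function('q')(O) = Mul(2, O, Add(6, O)) (Function('q')(O) = Mul(Mul(2, O), Add(6, O)) = Mul(2, O, Add(6, O)))
j = Rational(-8, 87) (j = Mul(Mul(2, Mul(Mul(-1, -2), -2), Add(6, Mul(Mul(-1, -2), -2))), Pow(174, -1)) = Mul(Mul(2, Mul(2, -2), Add(6, Mul(2, -2))), Rational(1, 174)) = Mul(Mul(2, -4, Add(6, -4)), Rational(1, 174)) = Mul(Mul(2, -4, 2), Rational(1, 174)) = Mul(-16, Rational(1, 174)) = Rational(-8, 87) ≈ -0.091954)
Mul(Add(j, 20494), Add(Add(20044, -5939), -41043)) = Mul(Add(Rational(-8, 87), 20494), Add(Add(20044, -5939), -41043)) = Mul(Rational(1782970, 87), Add(14105, -41043)) = Mul(Rational(1782970, 87), -26938) = Rational(-48029645860, 87)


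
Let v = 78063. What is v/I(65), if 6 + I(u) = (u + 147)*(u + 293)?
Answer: 78063/75890 ≈ 1.0286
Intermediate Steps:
I(u) = -6 + (147 + u)*(293 + u) (I(u) = -6 + (u + 147)*(u + 293) = -6 + (147 + u)*(293 + u))
v/I(65) = 78063/(43065 + 65² + 440*65) = 78063/(43065 + 4225 + 28600) = 78063/75890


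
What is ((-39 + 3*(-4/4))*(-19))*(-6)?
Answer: -4788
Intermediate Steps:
((-39 + 3*(-4/4))*(-19))*(-6) = ((-39 + 3*(-4*¼))*(-19))*(-6) = ((-39 + 3*(-1))*(-19))*(-6) = ((-39 - 3)*(-19))*(-6) = -42*(-19)*(-6) = 798*(-6) = -4788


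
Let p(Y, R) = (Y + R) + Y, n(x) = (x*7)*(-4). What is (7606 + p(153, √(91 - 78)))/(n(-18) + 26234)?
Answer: 3956/13369 + √13/26738 ≈ 0.29604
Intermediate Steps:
n(x) = -28*x (n(x) = (7*x)*(-4) = -28*x)
p(Y, R) = R + 2*Y (p(Y, R) = (R + Y) + Y = R + 2*Y)
(7606 + p(153, √(91 - 78)))/(n(-18) + 26234) = (7606 + (√(91 - 78) + 2*153))/(-28*(-18) + 26234) = (7606 + (√13 + 306))/(504 + 26234) = (7606 + (306 + √13))/26738 = (7912 + √13)*(1/26738) = 3956/13369 + √13/26738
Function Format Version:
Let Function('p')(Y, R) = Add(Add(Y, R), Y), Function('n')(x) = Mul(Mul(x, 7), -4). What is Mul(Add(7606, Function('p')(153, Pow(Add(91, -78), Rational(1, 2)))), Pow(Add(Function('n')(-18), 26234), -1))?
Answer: Add(Rational(3956, 13369), Mul(Rational(1, 26738), Pow(13, Rational(1, 2)))) ≈ 0.29604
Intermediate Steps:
Function('n')(x) = Mul(-28, x) (Function('n')(x) = Mul(Mul(7, x), -4) = Mul(-28, x))
Function('p')(Y, R) = Add(R, Mul(2, Y)) (Function('p')(Y, R) = Add(Add(R, Y), Y) = Add(R, Mul(2, Y)))
Mul(Add(7606, Function('p')(153, Pow(Add(91, -78), Rational(1, 2)))), Pow(Add(Function('n')(-18), 26234), -1)) = Mul(Add(7606, Add(Pow(Add(91, -78), Rational(1, 2)), Mul(2, 153))), Pow(Add(Mul(-28, -18), 26234), -1)) = Mul(Add(7606, Add(Pow(13, Rational(1, 2)), 306)), Pow(Add(504, 26234), -1)) = Mul(Add(7606, Add(306, Pow(13, Rational(1, 2)))), Pow(26738, -1)) = Mul(Add(7912, Pow(13, Rational(1, 2))), Rational(1, 26738)) = Add(Rational(3956, 13369), Mul(Rational(1, 26738), Pow(13, Rational(1, 2))))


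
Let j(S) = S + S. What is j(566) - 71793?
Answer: -70661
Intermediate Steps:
j(S) = 2*S
j(566) - 71793 = 2*566 - 71793 = 1132 - 71793 = -70661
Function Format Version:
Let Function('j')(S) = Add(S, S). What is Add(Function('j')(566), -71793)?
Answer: -70661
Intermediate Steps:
Function('j')(S) = Mul(2, S)
Add(Function('j')(566), -71793) = Add(Mul(2, 566), -71793) = Add(1132, -71793) = -70661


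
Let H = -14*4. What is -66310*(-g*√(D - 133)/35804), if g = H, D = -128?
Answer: -2785020*I*√29/8951 ≈ -1675.5*I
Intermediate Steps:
H = -56
g = -56
-66310*(-g*√(D - 133)/35804) = -66310*14*√(-128 - 133)/8951 = -66310*42*I*√29/8951 = -2785020*I*√29/8951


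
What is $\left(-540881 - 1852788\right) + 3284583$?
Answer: $890914$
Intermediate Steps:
$\left(-540881 - 1852788\right) + 3284583 = -2393669 + 3284583 = 890914$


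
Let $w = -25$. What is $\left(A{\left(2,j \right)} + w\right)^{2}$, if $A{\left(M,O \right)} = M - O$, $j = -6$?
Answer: $289$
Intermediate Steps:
$\left(A{\left(2,j \right)} + w\right)^{2} = \left(\left(2 - -6\right) - 25\right)^{2} = \left(\left(2 + 6\right) - 25\right)^{2} = \left(8 - 25\right)^{2} = \left(-17\right)^{2} = 289$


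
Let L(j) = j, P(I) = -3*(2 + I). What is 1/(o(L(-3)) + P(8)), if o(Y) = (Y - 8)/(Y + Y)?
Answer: -6/169 ≈ -0.035503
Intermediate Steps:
P(I) = -6 - 3*I
o(Y) = (-8 + Y)/(2*Y) (o(Y) = (-8 + Y)/((2*Y)) = (-8 + Y)*(1/(2*Y)) = (-8 + Y)/(2*Y))
1/(o(L(-3)) + P(8)) = 1/((½)*(-8 - 3)/(-3) + (-6 - 3*8)) = 1/((½)*(-⅓)*(-11) + (-6 - 24)) = 1/(11/6 - 30) = 1/(-169/6) = -6/169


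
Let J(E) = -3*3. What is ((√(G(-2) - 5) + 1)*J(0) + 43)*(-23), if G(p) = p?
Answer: -782 + 207*I*√7 ≈ -782.0 + 547.67*I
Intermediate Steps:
J(E) = -9
((√(G(-2) - 5) + 1)*J(0) + 43)*(-23) = ((√(-2 - 5) + 1)*(-9) + 43)*(-23) = ((√(-7) + 1)*(-9) + 43)*(-23) = ((I*√7 + 1)*(-9) + 43)*(-23) = ((1 + I*√7)*(-9) + 43)*(-23) = ((-9 - 9*I*√7) + 43)*(-23) = (34 - 9*I*√7)*(-23) = -782 + 207*I*√7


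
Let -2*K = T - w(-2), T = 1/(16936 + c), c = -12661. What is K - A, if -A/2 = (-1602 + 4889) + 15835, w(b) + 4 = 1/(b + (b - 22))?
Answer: 8501192299/222300 ≈ 38242.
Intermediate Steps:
T = 1/4275 (T = 1/(16936 - 12661) = 1/4275 ≈ 0.00023392)
w(b) = -4 + 1/(-22 + 2*b) (w(b) = -4 + 1/(b + (b - 22)) = -4 + 1/(b + (-22 + b)) = -4 + 1/(-22 + 2*b))
K = -448901/222300 (K = -(1/4275 - (89 - 8*(-2))/(2*(-11 - 2)))/2 = -(1/4275 - (89 + 16)/(2*(-13)))/2 = -(1/4275 - (-1)*105/(2*13))/2 = -(1/4275 - 1*(-105/26))/2 = -(1/4275 + 105/26)/2 = -1/2*448901/111150 = -448901/222300 ≈ -2.0193)
A = -38244 (A = -2*((-1602 + 4889) + 15835) = -2*(3287 + 15835) = -2*19122 = -38244)
K - A = -448901/222300 - 1*(-38244) = -448901/222300 + 38244 = 8501192299/222300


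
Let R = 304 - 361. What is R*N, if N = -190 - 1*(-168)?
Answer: 1254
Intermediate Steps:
N = -22 (N = -190 + 168 = -22)
R = -57
R*N = -57*(-22) = 1254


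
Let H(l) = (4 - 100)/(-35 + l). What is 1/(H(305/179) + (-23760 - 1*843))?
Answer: -745/18327087 ≈ -4.0650e-5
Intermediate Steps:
H(l) = -96/(-35 + l)
1/(H(305/179) + (-23760 - 1*843)) = 1/(-96/(-35 + 305/179) + (-23760 - 1*843)) = 1/(-96/(-35 + 305*(1/179)) + (-23760 - 843)) = 1/(-96/(-35 + 305/179) - 24603) = 1/(-96/(-5960/179) - 24603) = 1/(-96*(-179/5960) - 24603) = 1/(2148/745 - 24603) = 1/(-18327087/745) = -745/18327087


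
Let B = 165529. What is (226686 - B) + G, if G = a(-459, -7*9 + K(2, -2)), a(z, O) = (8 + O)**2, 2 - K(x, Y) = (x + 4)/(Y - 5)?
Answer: 3129918/49 ≈ 63876.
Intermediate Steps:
K(x, Y) = 2 - (4 + x)/(-5 + Y) (K(x, Y) = 2 - (x + 4)/(Y - 5) = 2 - (4 + x)/(-5 + Y))
G = 133225/49 (G = (8 + (-7*9 + (-14 - 1*2 + 2*(-2))/(-5 - 2)))**2 = (8 + (-63 + (-14 - 2 - 4)/(-7)))**2 = (8 + (-63 - 1/7*(-20)))**2 = (8 + (-63 + 20/7))**2 = (8 - 421/7)**2 = (-365/7)**2 = 133225/49 ≈ 2718.9)
(226686 - B) + G = (226686 - 1*165529) + 133225/49 = (226686 - 165529) + 133225/49 = 61157 + 133225/49 = 3129918/49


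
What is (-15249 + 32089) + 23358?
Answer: 40198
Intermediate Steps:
(-15249 + 32089) + 23358 = 16840 + 23358 = 40198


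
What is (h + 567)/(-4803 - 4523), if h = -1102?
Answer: 535/9326 ≈ 0.057366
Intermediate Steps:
(h + 567)/(-4803 - 4523) = (-1102 + 567)/(-4803 - 4523) = -535/(-9326) = -535*(-1/9326) = 535/9326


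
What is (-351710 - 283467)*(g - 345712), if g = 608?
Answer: 219202123408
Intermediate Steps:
(-351710 - 283467)*(g - 345712) = (-351710 - 283467)*(608 - 345712) = -635177*(-345104) = 219202123408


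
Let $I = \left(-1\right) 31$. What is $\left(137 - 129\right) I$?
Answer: $-248$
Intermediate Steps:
$I = -31$
$\left(137 - 129\right) I = \left(137 - 129\right) \left(-31\right) = 8 \left(-31\right) = -248$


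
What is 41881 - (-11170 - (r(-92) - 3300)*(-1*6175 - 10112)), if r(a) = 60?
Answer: 52822931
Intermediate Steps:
41881 - (-11170 - (r(-92) - 3300)*(-1*6175 - 10112)) = 41881 - (-11170 - (60 - 3300)*(-1*6175 - 10112)) = 41881 - (-11170 - (-3240)*(-6175 - 10112)) = 41881 - (-11170 - (-3240)*(-16287)) = 41881 - (-11170 - 1*52769880) = 41881 - (-11170 - 52769880) = 41881 - 1*(-52781050) = 41881 + 52781050 = 52822931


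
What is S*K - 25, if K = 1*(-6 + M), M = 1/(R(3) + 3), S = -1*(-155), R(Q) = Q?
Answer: -5575/6 ≈ -929.17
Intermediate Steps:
S = 155
M = ⅙ (M = 1/(3 + 3) = 1/6 = ⅙ ≈ 0.16667)
K = -35/6 (K = 1*(-6 + ⅙) = 1*(-35/6) = -35/6 ≈ -5.8333)
S*K - 25 = 155*(-35/6) - 25 = -5425/6 - 25 = -5575/6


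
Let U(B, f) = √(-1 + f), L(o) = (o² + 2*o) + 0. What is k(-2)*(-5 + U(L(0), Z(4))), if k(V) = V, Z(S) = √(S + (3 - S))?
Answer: 10 - 2*√(-1 + √3) ≈ 8.2888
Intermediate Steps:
Z(S) = √3
L(o) = o² + 2*o
k(-2)*(-5 + U(L(0), Z(4))) = -2*(-5 + √(-1 + √3)) = 10 - 2*√(-1 + √3)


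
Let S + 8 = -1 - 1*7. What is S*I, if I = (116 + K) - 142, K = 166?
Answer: -2240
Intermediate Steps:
S = -16 (S = -8 + (-1 - 1*7) = -8 + (-1 - 7) = -8 - 8 = -16)
I = 140 (I = (116 + 166) - 142 = 282 - 142 = 140)
S*I = -16*140 = -2240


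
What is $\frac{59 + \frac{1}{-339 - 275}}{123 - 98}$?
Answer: $\frac{1449}{614} \approx 2.3599$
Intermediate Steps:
$\frac{59 + \frac{1}{-339 - 275}}{123 - 98} = \frac{59 + \frac{1}{-614}}{25} = \left(59 - \frac{1}{614}\right) \frac{1}{25} = \frac{36225}{614} \cdot \frac{1}{25} = \frac{1449}{614}$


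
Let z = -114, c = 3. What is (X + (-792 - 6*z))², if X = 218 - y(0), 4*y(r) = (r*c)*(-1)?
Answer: 12100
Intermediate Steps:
y(r) = -3*r/4 (y(r) = ((r*3)*(-1))/4 = ((3*r)*(-1))/4 = (-3*r)/4 = -3*r/4)
X = 218 (X = 218 - (-3)*0/4 = 218 - 1*0 = 218 + 0 = 218)
(X + (-792 - 6*z))² = (218 + (-792 - 6*(-114)))² = (218 + (-792 - 1*(-684)))² = (218 + (-792 + 684))² = (218 - 108)² = 110² = 12100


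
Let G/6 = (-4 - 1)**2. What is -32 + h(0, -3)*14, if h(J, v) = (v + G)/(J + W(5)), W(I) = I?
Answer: 1898/5 ≈ 379.60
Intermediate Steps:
G = 150 (G = 6*(-4 - 1)**2 = 6*(-5)**2 = 6*25 = 150)
h(J, v) = (150 + v)/(5 + J) (h(J, v) = (v + 150)/(J + 5) = (150 + v)/(5 + J))
-32 + h(0, -3)*14 = -32 + ((150 - 3)/(5 + 0))*14 = -32 + (147/5)*14 = -32 + 2058/5 = 1898/5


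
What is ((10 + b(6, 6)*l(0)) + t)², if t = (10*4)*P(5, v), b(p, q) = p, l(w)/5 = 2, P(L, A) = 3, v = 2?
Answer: 36100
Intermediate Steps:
l(w) = 10 (l(w) = 5*2 = 10)
t = 120 (t = (10*4)*3 = 40*3 = 120)
((10 + b(6, 6)*l(0)) + t)² = ((10 + 6*10) + 120)² = ((10 + 60) + 120)² = (70 + 120)² = 190² = 36100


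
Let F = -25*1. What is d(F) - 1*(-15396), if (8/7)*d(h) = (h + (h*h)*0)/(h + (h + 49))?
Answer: 123343/8 ≈ 15418.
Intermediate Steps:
F = -25
d(h) = 7*h/(8*(49 + 2*h)) (d(h) = 7*((h + (h*h)*0)/(h + (h + 49)))/8 = 7*((h + h²*0)/(h + (49 + h)))/8 = 7*((h + 0)/(49 + 2*h))/8 = 7*(h/(49 + 2*h))/8 = 7*h/(8*(49 + 2*h)))
d(F) - 1*(-15396) = (7/8)*(-25)/(49 + 2*(-25)) - 1*(-15396) = (7/8)*(-25)/(49 - 50) + 15396 = (7/8)*(-25)/(-1) + 15396 = (7/8)*(-25)*(-1) + 15396 = 175/8 + 15396 = 123343/8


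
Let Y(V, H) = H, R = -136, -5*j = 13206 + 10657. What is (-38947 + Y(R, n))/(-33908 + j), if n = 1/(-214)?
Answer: 41673295/41388242 ≈ 1.0069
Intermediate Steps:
j = -23863/5 (j = -(13206 + 10657)/5 = -⅕*23863 = -23863/5 ≈ -4772.6)
n = -1/214 ≈ -0.0046729
(-38947 + Y(R, n))/(-33908 + j) = (-38947 - 1/214)/(-33908 - 23863/5) = -8334659/(214*(-193403/5)) = -8334659/214*(-5/193403) = 41673295/41388242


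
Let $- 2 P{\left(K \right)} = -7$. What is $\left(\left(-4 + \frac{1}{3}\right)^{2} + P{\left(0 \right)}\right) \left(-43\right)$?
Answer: $- \frac{13115}{18} \approx -728.61$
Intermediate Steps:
$P{\left(K \right)} = \frac{7}{2}$ ($P{\left(K \right)} = \left(- \frac{1}{2}\right) \left(-7\right) = \frac{7}{2}$)
$\left(\left(-4 + \frac{1}{3}\right)^{2} + P{\left(0 \right)}\right) \left(-43\right) = \left(\left(-4 + \frac{1}{3}\right)^{2} + \frac{7}{2}\right) \left(-43\right) = \left(\left(- \frac{11}{3}\right)^{2} + \frac{7}{2}\right) \left(-43\right) = \left(\frac{121}{9} + \frac{7}{2}\right) \left(-43\right) = \frac{305}{18} \left(-43\right) = - \frac{13115}{18}$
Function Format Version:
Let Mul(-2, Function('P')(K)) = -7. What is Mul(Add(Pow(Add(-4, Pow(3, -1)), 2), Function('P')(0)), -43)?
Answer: Rational(-13115, 18) ≈ -728.61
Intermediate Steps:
Function('P')(K) = Rational(7, 2) (Function('P')(K) = Mul(Rational(-1, 2), -7) = Rational(7, 2))
Mul(Add(Pow(Add(-4, Pow(3, -1)), 2), Function('P')(0)), -43) = Mul(Add(Pow(Add(-4, Pow(3, -1)), 2), Rational(7, 2)), -43) = Mul(Add(Pow(Add(-4, Rational(1, 3)), 2), Rational(7, 2)), -43) = Mul(Add(Pow(Rational(-11, 3), 2), Rational(7, 2)), -43) = Mul(Add(Rational(121, 9), Rational(7, 2)), -43) = Mul(Rational(305, 18), -43) = Rational(-13115, 18)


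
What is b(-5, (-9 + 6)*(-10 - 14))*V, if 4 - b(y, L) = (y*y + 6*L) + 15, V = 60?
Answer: -28080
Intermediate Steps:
b(y, L) = -11 - y² - 6*L (b(y, L) = 4 - ((y*y + 6*L) + 15) = 4 - ((y² + 6*L) + 15) = 4 - (15 + y² + 6*L) = 4 + (-15 - y² - 6*L) = -11 - y² - 6*L)
b(-5, (-9 + 6)*(-10 - 14))*V = (-11 - 1*(-5)² - 6*(-9 + 6)*(-10 - 14))*60 = (-11 - 1*25 - (-18)*(-24))*60 = (-11 - 25 - 6*72)*60 = (-11 - 25 - 432)*60 = -468*60 = -28080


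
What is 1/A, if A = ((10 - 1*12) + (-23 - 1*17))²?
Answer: 1/1764 ≈ 0.00056689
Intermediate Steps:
A = 1764 (A = ((10 - 12) + (-23 - 17))² = (-2 - 40)² = (-42)² = 1764)
1/A = 1/1764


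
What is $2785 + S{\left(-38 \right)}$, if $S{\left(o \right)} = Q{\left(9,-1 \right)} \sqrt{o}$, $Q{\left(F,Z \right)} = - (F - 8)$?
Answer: $2785 - i \sqrt{38} \approx 2785.0 - 6.1644 i$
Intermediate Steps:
$Q{\left(F,Z \right)} = 8 - F$ ($Q{\left(F,Z \right)} = - (-8 + F) = 8 - F$)
$S{\left(o \right)} = - \sqrt{o}$ ($S{\left(o \right)} = \left(8 - 9\right) \sqrt{o} = - \sqrt{o}$)
$2785 + S{\left(-38 \right)} = 2785 - \sqrt{-38} = 2785 - i \sqrt{38}$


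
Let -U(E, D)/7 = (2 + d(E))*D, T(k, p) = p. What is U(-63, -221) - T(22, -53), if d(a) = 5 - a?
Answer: 108343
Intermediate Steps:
U(E, D) = -7*D*(7 - E) (U(E, D) = -7*(2 + (5 - E))*D = -7*(7 - E)*D = -7*D*(7 - E))
U(-63, -221) - T(22, -53) = 7*(-221)*(-7 - 63) - 1*(-53) = 7*(-221)*(-70) + 53 = 108290 + 53 = 108343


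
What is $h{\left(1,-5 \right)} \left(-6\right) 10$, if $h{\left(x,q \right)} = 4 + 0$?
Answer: $-240$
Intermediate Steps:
$h{\left(x,q \right)} = 4$
$h{\left(1,-5 \right)} \left(-6\right) 10 = 4 \left(-6\right) 10 = \left(-24\right) 10 = -240$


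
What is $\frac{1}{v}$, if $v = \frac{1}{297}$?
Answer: $297$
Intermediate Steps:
$v = \frac{1}{297} \approx 0.003367$
$\frac{1}{v} = \frac{1}{\frac{1}{297}} = 297$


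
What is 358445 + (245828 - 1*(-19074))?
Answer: 623347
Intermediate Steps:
358445 + (245828 - 1*(-19074)) = 358445 + (245828 + 19074) = 358445 + 264902 = 623347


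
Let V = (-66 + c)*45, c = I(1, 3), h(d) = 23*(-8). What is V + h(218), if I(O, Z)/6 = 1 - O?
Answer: -3154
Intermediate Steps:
h(d) = -184
I(O, Z) = 6 - 6*O (I(O, Z) = 6*(1 - O) = 6 - 6*O)
c = 0 (c = 6 - 6*1 = 6 - 6 = 0)
V = -2970 (V = (-66 + 0)*45 = -66*45 = -2970)
V + h(218) = -2970 - 184 = -3154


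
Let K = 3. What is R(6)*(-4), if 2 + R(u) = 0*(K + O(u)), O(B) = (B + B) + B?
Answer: 8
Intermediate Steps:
O(B) = 3*B (O(B) = 2*B + B = 3*B)
R(u) = -2 (R(u) = -2 + 0*(3 + 3*u) = -2 + 0 = -2)
R(6)*(-4) = -2*(-4) = 8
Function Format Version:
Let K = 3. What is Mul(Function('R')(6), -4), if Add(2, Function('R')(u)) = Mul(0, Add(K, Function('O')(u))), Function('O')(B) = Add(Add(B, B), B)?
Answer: 8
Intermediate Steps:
Function('O')(B) = Mul(3, B) (Function('O')(B) = Add(Mul(2, B), B) = Mul(3, B))
Function('R')(u) = -2 (Function('R')(u) = Add(-2, Mul(0, Add(3, Mul(3, u)))) = Add(-2, 0) = -2)
Mul(Function('R')(6), -4) = Mul(-2, -4) = 8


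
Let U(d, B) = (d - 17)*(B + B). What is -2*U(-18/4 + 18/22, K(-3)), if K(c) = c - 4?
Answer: -6370/11 ≈ -579.09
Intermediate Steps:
K(c) = -4 + c
U(d, B) = 2*B*(-17 + d) (U(d, B) = (-17 + d)*(2*B) = 2*B*(-17 + d))
-2*U(-18/4 + 18/22, K(-3)) = -4*(-4 - 3)*(-17 + (-18/4 + 18/22)) = -4*(-7)*(-17 + (-18*¼ + 18*(1/22))) = -4*(-7)*(-17 + (-9/2 + 9/11)) = -4*(-7)*(-17 - 81/22) = -4*(-7)*(-455)/22 = -2*3185/11 = -6370/11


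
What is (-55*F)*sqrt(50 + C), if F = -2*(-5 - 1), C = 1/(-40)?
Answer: -33*sqrt(19990) ≈ -4665.7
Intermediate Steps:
C = -1/40 ≈ -0.025000
F = 12 (F = -2*(-6) = 12)
(-55*F)*sqrt(50 + C) = (-55*12)*sqrt(50 - 1/40) = -33*sqrt(19990)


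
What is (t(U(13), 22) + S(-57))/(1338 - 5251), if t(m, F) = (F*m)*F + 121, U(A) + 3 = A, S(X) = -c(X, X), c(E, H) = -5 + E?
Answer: -5023/3913 ≈ -1.2837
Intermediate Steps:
S(X) = 5 - X (S(X) = -(-5 + X) = 5 - X)
U(A) = -3 + A
t(m, F) = 121 + m*F² (t(m, F) = m*F² + 121 = 121 + m*F²)
(t(U(13), 22) + S(-57))/(1338 - 5251) = ((121 + (-3 + 13)*22²) + (5 - 1*(-57)))/(1338 - 5251) = ((121 + 10*484) + (5 + 57))/(-3913) = ((121 + 4840) + 62)*(-1/3913) = (4961 + 62)*(-1/3913) = 5023*(-1/3913) = -5023/3913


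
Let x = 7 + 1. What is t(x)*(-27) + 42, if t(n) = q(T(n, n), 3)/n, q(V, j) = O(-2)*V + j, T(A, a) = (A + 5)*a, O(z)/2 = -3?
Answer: 17103/8 ≈ 2137.9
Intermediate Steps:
O(z) = -6 (O(z) = 2*(-3) = -6)
T(A, a) = a*(5 + A) (T(A, a) = (5 + A)*a = a*(5 + A))
q(V, j) = j - 6*V (q(V, j) = -6*V + j = j - 6*V)
x = 8
t(n) = (3 - 6*n*(5 + n))/n
t(x)*(-27) + 42 = (-30 - 6*8 + 3/8)*(-27) + 42 = (-30 - 48 + 3*(⅛))*(-27) + 42 = (-30 - 48 + 3/8)*(-27) + 42 = -621/8*(-27) + 42 = 16767/8 + 42 = 17103/8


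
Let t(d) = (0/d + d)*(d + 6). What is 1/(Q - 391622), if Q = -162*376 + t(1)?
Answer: -1/452527 ≈ -2.2098e-6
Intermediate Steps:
t(d) = d*(6 + d) (t(d) = (0 + d)*(6 + d) = d*(6 + d))
Q = -60905 (Q = -162*376 + 1*(6 + 1) = -60912 + 1*7 = -60912 + 7 = -60905)
1/(Q - 391622) = 1/(-60905 - 391622) = 1/(-452527) = -1/452527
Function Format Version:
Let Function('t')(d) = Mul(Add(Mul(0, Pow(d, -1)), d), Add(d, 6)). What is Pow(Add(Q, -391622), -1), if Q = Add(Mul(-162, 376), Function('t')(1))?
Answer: Rational(-1, 452527) ≈ -2.2098e-6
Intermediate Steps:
Function('t')(d) = Mul(d, Add(6, d)) (Function('t')(d) = Mul(Add(0, d), Add(6, d)) = Mul(d, Add(6, d)))
Q = -60905 (Q = Add(Mul(-162, 376), Mul(1, Add(6, 1))) = Add(-60912, Mul(1, 7)) = Add(-60912, 7) = -60905)
Pow(Add(Q, -391622), -1) = Pow(Add(-60905, -391622), -1) = Pow(-452527, -1) = Rational(-1, 452527)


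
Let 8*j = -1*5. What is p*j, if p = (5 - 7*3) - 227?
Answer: 1215/8 ≈ 151.88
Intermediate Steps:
p = -243 (p = (5 - 21) - 227 = -16 - 227 = -243)
j = -5/8 (j = (-1*5)/8 = (1/8)*(-5) = -5/8 ≈ -0.62500)
p*j = -243*(-5/8) = 1215/8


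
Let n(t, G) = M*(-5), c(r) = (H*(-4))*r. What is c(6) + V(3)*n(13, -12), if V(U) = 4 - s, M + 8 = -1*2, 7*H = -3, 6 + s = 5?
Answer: 1822/7 ≈ 260.29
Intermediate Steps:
s = -1 (s = -6 + 5 = -1)
H = -3/7 (H = (1/7)*(-3) = -3/7 ≈ -0.42857)
M = -10 (M = -8 - 1*2 = -8 - 2 = -10)
V(U) = 5 (V(U) = 4 - 1*(-1) = 4 + 1 = 5)
c(r) = 12*r/7 (c(r) = (-3/7*(-4))*r = 12*r/7)
n(t, G) = 50 (n(t, G) = -10*(-5) = 50)
c(6) + V(3)*n(13, -12) = (12/7)*6 + 5*50 = 72/7 + 250 = 1822/7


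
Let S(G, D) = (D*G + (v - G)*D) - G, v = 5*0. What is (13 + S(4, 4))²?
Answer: 81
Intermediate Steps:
v = 0
S(G, D) = -G (S(G, D) = (D*G + (0 - G)*D) - G = (D*G + (-G)*D) - G = (D*G - D*G) - G = 0 - G = -G)
(13 + S(4, 4))² = (13 - 1*4)² = (13 - 4)² = 9² = 81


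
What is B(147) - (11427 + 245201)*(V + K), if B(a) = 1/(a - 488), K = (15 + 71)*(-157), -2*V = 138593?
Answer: 7245708989177/341 ≈ 2.1248e+10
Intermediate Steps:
V = -138593/2 (V = -1/2*138593 = -138593/2 ≈ -69297.)
K = -13502 (K = 86*(-157) = -13502)
B(a) = 1/(-488 + a)
B(147) - (11427 + 245201)*(V + K) = 1/(-488 + 147) - (11427 + 245201)*(-138593/2 - 13502) = 1/(-341) - 256628*(-165597)/2 = -1/341 - 1*(-21248413458) = -1/341 + 21248413458 = 7245708989177/341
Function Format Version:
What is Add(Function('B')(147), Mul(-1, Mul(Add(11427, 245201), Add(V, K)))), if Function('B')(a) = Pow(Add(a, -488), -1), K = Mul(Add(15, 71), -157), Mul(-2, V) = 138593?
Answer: Rational(7245708989177, 341) ≈ 2.1248e+10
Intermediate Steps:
V = Rational(-138593, 2) (V = Mul(Rational(-1, 2), 138593) = Rational(-138593, 2) ≈ -69297.)
K = -13502 (K = Mul(86, -157) = -13502)
Function('B')(a) = Pow(Add(-488, a), -1)
Add(Function('B')(147), Mul(-1, Mul(Add(11427, 245201), Add(V, K)))) = Add(Pow(Add(-488, 147), -1), Mul(-1, Mul(Add(11427, 245201), Add(Rational(-138593, 2), -13502)))) = Add(Pow(-341, -1), Mul(-1, Mul(256628, Rational(-165597, 2)))) = Add(Rational(-1, 341), Mul(-1, -21248413458)) = Add(Rational(-1, 341), 21248413458) = Rational(7245708989177, 341)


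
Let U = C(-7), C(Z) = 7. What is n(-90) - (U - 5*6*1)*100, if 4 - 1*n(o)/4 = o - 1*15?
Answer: 2736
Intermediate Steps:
n(o) = 76 - 4*o (n(o) = 16 - 4*(o - 1*15) = 16 - 4*(o - 15) = 16 - 4*(-15 + o) = 16 + (60 - 4*o) = 76 - 4*o)
U = 7
n(-90) - (U - 5*6*1)*100 = (76 - 4*(-90)) - (7 - 5*6*1)*100 = (76 + 360) - (7 - 30*1)*100 = 436 - (7 - 30)*100 = 436 - (-23)*100 = 436 - 1*(-2300) = 436 + 2300 = 2736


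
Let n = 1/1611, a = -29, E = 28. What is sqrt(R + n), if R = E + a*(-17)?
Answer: 2*sqrt(37560107)/537 ≈ 22.825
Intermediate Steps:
R = 521 (R = 28 - 29*(-17) = 28 + 493 = 521)
n = 1/1611 ≈ 0.00062073
sqrt(R + n) = sqrt(521 + 1/1611) = sqrt(839332/1611) = 2*sqrt(37560107)/537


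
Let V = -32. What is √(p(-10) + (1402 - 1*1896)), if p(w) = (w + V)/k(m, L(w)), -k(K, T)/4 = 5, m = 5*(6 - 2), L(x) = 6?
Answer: I*√49190/10 ≈ 22.179*I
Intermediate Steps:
m = 20 (m = 5*4 = 20)
k(K, T) = -20 (k(K, T) = -4*5 = -20)
p(w) = 8/5 - w/20 (p(w) = (w - 32)/(-20) = (-32 + w)*(-1/20) = 8/5 - w/20)
√(p(-10) + (1402 - 1*1896)) = √((8/5 - 1/20*(-10)) + (1402 - 1*1896)) = √((8/5 + ½) + (1402 - 1896)) = √(21/10 - 494) = √(-4919/10) = I*√49190/10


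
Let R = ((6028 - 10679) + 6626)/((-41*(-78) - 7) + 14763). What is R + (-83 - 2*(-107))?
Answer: 2353949/17954 ≈ 131.11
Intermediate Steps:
R = 1975/17954 (R = (-4651 + 6626)/((3198 - 7) + 14763) = 1975/(3191 + 14763) = 1975/17954 ≈ 0.11000)
R + (-83 - 2*(-107)) = 1975/17954 + (-83 - 2*(-107)) = 1975/17954 + (-83 + 214) = 1975/17954 + 131 = 2353949/17954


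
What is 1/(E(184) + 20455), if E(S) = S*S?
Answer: 1/54311 ≈ 1.8412e-5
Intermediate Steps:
E(S) = S²
1/(E(184) + 20455) = 1/(184² + 20455) = 1/(33856 + 20455) = 1/54311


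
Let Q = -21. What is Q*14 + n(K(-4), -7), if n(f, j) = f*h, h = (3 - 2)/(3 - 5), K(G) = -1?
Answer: -587/2 ≈ -293.50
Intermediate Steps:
h = -½ (h = 1/(-2) = 1*(-½) = -½ ≈ -0.50000)
n(f, j) = -f/2 (n(f, j) = f*(-½) = -f/2)
Q*14 + n(K(-4), -7) = -21*14 - ½*(-1) = -294 + ½ = -587/2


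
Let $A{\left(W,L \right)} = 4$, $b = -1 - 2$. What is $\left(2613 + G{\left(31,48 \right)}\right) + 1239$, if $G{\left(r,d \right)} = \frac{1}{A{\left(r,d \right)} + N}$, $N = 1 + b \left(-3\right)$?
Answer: $\frac{53929}{14} \approx 3852.1$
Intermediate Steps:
$b = -3$ ($b = -1 - 2 = -3$)
$N = 10$ ($N = 1 - -9 = 1 + 9 = 10$)
$G{\left(r,d \right)} = \frac{1}{14}$ ($G{\left(r,d \right)} = \frac{1}{4 + 10} = \frac{1}{14}$)
$\left(2613 + G{\left(31,48 \right)}\right) + 1239 = \left(2613 + \frac{1}{14}\right) + 1239 = \frac{36583}{14} + 1239 = \frac{53929}{14}$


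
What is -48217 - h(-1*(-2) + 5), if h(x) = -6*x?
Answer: -48175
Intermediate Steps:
-48217 - h(-1*(-2) + 5) = -48217 - (-6)*(-1*(-2) + 5) = -48217 - (-6)*(2 + 5) = -48217 - (-6)*7 = -48217 - 1*(-42) = -48217 + 42 = -48175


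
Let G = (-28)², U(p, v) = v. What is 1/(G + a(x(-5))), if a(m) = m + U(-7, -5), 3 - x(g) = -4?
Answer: 1/786 ≈ 0.0012723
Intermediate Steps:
x(g) = 7 (x(g) = 3 - 1*(-4) = 3 + 4 = 7)
G = 784
a(m) = -5 + m (a(m) = m - 5 = -5 + m)
1/(G + a(x(-5))) = 1/(784 + (-5 + 7)) = 1/(784 + 2) = 1/786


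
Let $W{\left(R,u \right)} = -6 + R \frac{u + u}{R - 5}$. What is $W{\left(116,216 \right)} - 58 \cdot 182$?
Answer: $- \frac{374090}{37} \approx -10111.0$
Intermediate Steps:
$W{\left(R,u \right)} = -6 + \frac{2 R u}{-5 + R}$ ($W{\left(R,u \right)} = -6 + R \frac{2 u}{-5 + R} = -6 + \frac{2 R u}{-5 + R}$)
$W{\left(116,216 \right)} - 58 \cdot 182 = \frac{2 \left(15 - 348 + 116 \cdot 216\right)}{-5 + 116} - 58 \cdot 182 = \frac{2 \left(15 - 348 + 25056\right)}{111} - 10556 = 2 \cdot \frac{1}{111} \cdot 24723 - 10556 = \frac{16482}{37} - 10556 = - \frac{374090}{37}$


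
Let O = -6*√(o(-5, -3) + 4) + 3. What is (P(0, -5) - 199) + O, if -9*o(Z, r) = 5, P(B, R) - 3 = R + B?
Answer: -198 - 2*√31 ≈ -209.14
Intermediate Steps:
P(B, R) = 3 + B + R (P(B, R) = 3 + (R + B) = 3 + (B + R) = 3 + B + R)
o(Z, r) = -5/9 (o(Z, r) = -⅑*5 = -5/9)
O = 3 - 2*√31 (O = -6*√(-5/9 + 4) + 3 = -2*√31 + 3 = 3 - 2*√31 ≈ -8.1355)
(P(0, -5) - 199) + O = ((3 + 0 - 5) - 199) + (3 - 2*√31) = (-2 - 199) + (3 - 2*√31) = -201 + (3 - 2*√31) = -198 - 2*√31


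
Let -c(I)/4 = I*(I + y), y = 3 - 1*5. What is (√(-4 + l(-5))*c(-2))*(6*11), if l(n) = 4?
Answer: 0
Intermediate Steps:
y = -2 (y = 3 - 5 = -2)
c(I) = -4*I*(-2 + I) (c(I) = -4*I*(I - 2) = -4*I*(-2 + I))
(√(-4 + l(-5))*c(-2))*(6*11) = (√(-4 + 4)*(4*(-2)*(2 - 1*(-2))))*(6*11) = (√0*(4*(-2)*(2 + 2)))*66 = (0*(4*(-2)*4))*66 = (0*(-32))*66 = 0*66 = 0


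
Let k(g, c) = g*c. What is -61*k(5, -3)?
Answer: 915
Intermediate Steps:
k(g, c) = c*g
-61*k(5, -3) = -(-183)*5 = -61*(-15) = 915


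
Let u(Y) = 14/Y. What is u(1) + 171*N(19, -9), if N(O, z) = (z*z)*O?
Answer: 263183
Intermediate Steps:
N(O, z) = O*z² (N(O, z) = z²*O = O*z²)
u(1) + 171*N(19, -9) = 14/1 + 171*(19*(-9)²) = 14*1 + 171*(19*81) = 14 + 171*1539 = 14 + 263169 = 263183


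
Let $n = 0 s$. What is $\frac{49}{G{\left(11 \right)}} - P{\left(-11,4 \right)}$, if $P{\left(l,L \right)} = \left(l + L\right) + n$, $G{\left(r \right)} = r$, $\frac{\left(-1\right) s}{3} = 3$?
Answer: $\frac{126}{11} \approx 11.455$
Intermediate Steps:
$s = -9$ ($s = \left(-3\right) 3 = -9$)
$n = 0$ ($n = 0 \left(-9\right) = 0$)
$P{\left(l,L \right)} = L + l$ ($P{\left(l,L \right)} = \left(l + L\right) + 0 = \left(L + l\right) + 0 = L + l$)
$\frac{49}{G{\left(11 \right)}} - P{\left(-11,4 \right)} = \frac{49}{11} - \left(4 - 11\right) = 49 \cdot \frac{1}{11} - -7 = \frac{49}{11} + 7 = \frac{126}{11}$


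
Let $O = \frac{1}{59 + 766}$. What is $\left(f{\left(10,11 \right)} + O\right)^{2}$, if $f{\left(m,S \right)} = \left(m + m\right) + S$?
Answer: $\frac{654131776}{680625} \approx 961.08$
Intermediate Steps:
$O = \frac{1}{825} \approx 0.0012121$
$f{\left(m,S \right)} = S + 2 m$ ($f{\left(m,S \right)} = 2 m + S = S + 2 m$)
$\left(f{\left(10,11 \right)} + O\right)^{2} = \left(\left(11 + 2 \cdot 10\right) + \frac{1}{825}\right)^{2} = \left(\left(11 + 20\right) + \frac{1}{825}\right)^{2} = \left(31 + \frac{1}{825}\right)^{2} = \left(\frac{25576}{825}\right)^{2} = \frac{654131776}{680625}$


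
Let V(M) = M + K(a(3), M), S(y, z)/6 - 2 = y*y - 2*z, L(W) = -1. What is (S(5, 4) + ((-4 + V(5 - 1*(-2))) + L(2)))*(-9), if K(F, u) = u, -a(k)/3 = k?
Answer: -1107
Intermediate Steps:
a(k) = -3*k
S(y, z) = 12 - 12*z + 6*y² (S(y, z) = 12 + 6*(y*y - 2*z) = 12 + 6*(y² - 2*z) = 12 + (-12*z + 6*y²) = 12 - 12*z + 6*y²)
V(M) = 2*M (V(M) = M + M = 2*M)
(S(5, 4) + ((-4 + V(5 - 1*(-2))) + L(2)))*(-9) = ((12 - 12*4 + 6*5²) + ((-4 + 2*(5 - 1*(-2))) - 1))*(-9) = ((12 - 48 + 6*25) + ((-4 + 2*(5 + 2)) - 1))*(-9) = ((12 - 48 + 150) + ((-4 + 2*7) - 1))*(-9) = (114 + ((-4 + 14) - 1))*(-9) = (114 + (10 - 1))*(-9) = (114 + 9)*(-9) = 123*(-9) = -1107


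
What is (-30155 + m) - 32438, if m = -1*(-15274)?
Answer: -47319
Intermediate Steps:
m = 15274
(-30155 + m) - 32438 = (-30155 + 15274) - 32438 = -14881 - 32438 = -47319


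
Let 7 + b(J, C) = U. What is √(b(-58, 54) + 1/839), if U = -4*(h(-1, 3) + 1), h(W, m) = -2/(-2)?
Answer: 22*I*√21814/839 ≈ 3.8728*I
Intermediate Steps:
h(W, m) = 1 (h(W, m) = -2*(-½) = 1)
U = -8 (U = -4*(1 + 1) = -4*2 = -8)
b(J, C) = -15 (b(J, C) = -7 - 8 = -15)
√(b(-58, 54) + 1/839) = √(-15 + 1/839) = √(-12584/839) = 22*I*√21814/839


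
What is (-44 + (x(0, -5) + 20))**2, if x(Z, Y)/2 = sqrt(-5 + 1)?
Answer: 560 - 192*I ≈ 560.0 - 192.0*I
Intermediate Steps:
x(Z, Y) = 4*I (x(Z, Y) = 2*sqrt(-5 + 1) = 2*sqrt(-4) = 2*(2*I) = 4*I)
(-44 + (x(0, -5) + 20))**2 = (-44 + (4*I + 20))**2 = (-44 + (20 + 4*I))**2 = (-24 + 4*I)**2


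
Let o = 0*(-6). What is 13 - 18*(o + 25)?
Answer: -437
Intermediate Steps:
o = 0
13 - 18*(o + 25) = 13 - 18*(0 + 25) = 13 - 18*25 = 13 - 450 = -437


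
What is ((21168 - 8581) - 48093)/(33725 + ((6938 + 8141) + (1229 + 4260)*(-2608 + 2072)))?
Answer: 17753/1446650 ≈ 0.012272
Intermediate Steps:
((21168 - 8581) - 48093)/(33725 + ((6938 + 8141) + (1229 + 4260)*(-2608 + 2072))) = (12587 - 48093)/(33725 + (15079 + 5489*(-536))) = -35506/(33725 + (15079 - 2942104)) = -35506/(33725 - 2927025) = -35506/(-2893300) = -35506*(-1/2893300) = 17753/1446650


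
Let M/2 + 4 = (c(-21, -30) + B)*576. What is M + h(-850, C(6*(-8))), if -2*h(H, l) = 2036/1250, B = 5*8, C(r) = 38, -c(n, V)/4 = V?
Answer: 115194491/625 ≈ 1.8431e+5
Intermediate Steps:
c(n, V) = -4*V
B = 40
h(H, l) = -509/625 (h(H, l) = -1018/1250 = -1/2*1018/625 = -509/625)
M = 184312 (M = -8 + 2*((-4*(-30) + 40)*576) = -8 + 2*((120 + 40)*576) = -8 + 2*(160*576) = -8 + 2*92160 = -8 + 184320 = 184312)
M + h(-850, C(6*(-8))) = 184312 - 509/625 = 115194491/625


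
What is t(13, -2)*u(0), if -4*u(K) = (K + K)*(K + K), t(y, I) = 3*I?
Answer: 0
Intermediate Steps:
u(K) = -K² (u(K) = -(K + K)*(K + K)/4 = -2*K*2*K/4 = -K²)
t(13, -2)*u(0) = (3*(-2))*(-1*0²) = -(-6)*0 = -6*0 = 0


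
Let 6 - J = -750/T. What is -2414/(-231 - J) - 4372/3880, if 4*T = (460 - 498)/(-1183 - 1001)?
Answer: -3541099759/3182087910 ≈ -1.1128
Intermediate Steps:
T = 19/4368 (T = ((460 - 498)/(-1183 - 1001))/4 = (-38/(-2184))/4 = (-38*(-1/2184))/4 = (¼)*(19/1092) = 19/4368 ≈ 0.0043498)
J = 3276114/19 (J = 6 - (-750)/19/4368 = 6 - (-750)*4368/19 = 6 - 1*(-3276000/19) = 6 + 3276000/19 = 3276114/19 ≈ 1.7243e+5)
-2414/(-231 - J) - 4372/3880 = -2414/(-231 - 1*3276114/19) - 4372/3880 = -2414/(-231 - 3276114/19) - 4372*1/3880 = -2414/(-3280503/19) - 1093/970 = -2414*(-19/3280503) - 1093/970 = 45866/3280503 - 1093/970 = -3541099759/3182087910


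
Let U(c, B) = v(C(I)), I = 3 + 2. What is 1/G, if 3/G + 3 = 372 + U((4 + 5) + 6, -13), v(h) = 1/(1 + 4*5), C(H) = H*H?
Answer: 7750/63 ≈ 123.02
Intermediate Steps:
I = 5
C(H) = H²
v(h) = 1/21 (v(h) = 1/(1 + 20) = 1/21)
U(c, B) = 1/21
G = 63/7750 (G = 3/(-3 + (372 + 1/21)) = 3/(-3 + 7813/21) = 3/(7750/21) = 3*(21/7750) = 63/7750 ≈ 0.0081290)
1/G = 1/(63/7750) = 7750/63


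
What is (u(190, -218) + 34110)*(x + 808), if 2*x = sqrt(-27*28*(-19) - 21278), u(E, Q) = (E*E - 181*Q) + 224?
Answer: 88792736 + 54946*I*sqrt(6914) ≈ 8.8793e+7 + 4.5688e+6*I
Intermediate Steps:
u(E, Q) = 224 + E**2 - 181*Q (u(E, Q) = (E**2 - 181*Q) + 224 = 224 + E**2 - 181*Q)
x = I*sqrt(6914)/2 (x = sqrt(-27*28*(-19) - 21278)/2 = sqrt(-756*(-19) - 21278)/2 = sqrt(14364 - 21278)/2 = sqrt(-6914)/2 = (I*sqrt(6914))/2 = I*sqrt(6914)/2 ≈ 41.575*I)
(u(190, -218) + 34110)*(x + 808) = ((224 + 190**2 - 181*(-218)) + 34110)*(I*sqrt(6914)/2 + 808) = ((224 + 36100 + 39458) + 34110)*(808 + I*sqrt(6914)/2) = (75782 + 34110)*(808 + I*sqrt(6914)/2) = 109892*(808 + I*sqrt(6914)/2) = 88792736 + 54946*I*sqrt(6914)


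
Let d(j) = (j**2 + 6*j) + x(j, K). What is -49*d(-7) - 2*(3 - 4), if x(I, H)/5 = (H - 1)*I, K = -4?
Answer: -8916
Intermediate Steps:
x(I, H) = 5*I*(-1 + H) (x(I, H) = 5*((H - 1)*I) = 5*((-1 + H)*I) = 5*(I*(-1 + H)) = 5*I*(-1 + H))
d(j) = j**2 - 19*j (d(j) = (j**2 + 6*j) + 5*j*(-1 - 4) = (j**2 + 6*j) + 5*j*(-5) = (j**2 + 6*j) - 25*j = j**2 - 19*j)
-49*d(-7) - 2*(3 - 4) = -(-343)*(-19 - 7) - 2*(3 - 4) = -(-343)*(-26) - 2*(-1) = -49*182 + 2 = -8918 + 2 = -8916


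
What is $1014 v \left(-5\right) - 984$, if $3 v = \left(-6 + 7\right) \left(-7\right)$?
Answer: $10846$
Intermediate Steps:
$v = - \frac{7}{3}$ ($v = \frac{\left(-6 + 7\right) \left(-7\right)}{3} = \frac{1 \left(-7\right)}{3} = \frac{1}{3} \left(-7\right) = - \frac{7}{3} \approx -2.3333$)
$1014 v \left(-5\right) - 984 = 1014 \left(\left(- \frac{7}{3}\right) \left(-5\right)\right) - 984 = 1014 \cdot \frac{35}{3} - 984 = 11830 - 984 = 10846$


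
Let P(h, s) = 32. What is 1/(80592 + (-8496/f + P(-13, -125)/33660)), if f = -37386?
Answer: 17477955/1408587337856 ≈ 1.2408e-5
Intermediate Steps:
1/(80592 + (-8496/f + P(-13, -125)/33660)) = 1/(80592 + (-8496/(-37386) + 32/33660)) = 1/(80592 + (-8496*(-1/37386) + 32*(1/33660))) = 1/(80592 + (472/2077 + 8/8415)) = 1/(80592 + 3988496/17477955) = 1/(1408587337856/17477955) = 17477955/1408587337856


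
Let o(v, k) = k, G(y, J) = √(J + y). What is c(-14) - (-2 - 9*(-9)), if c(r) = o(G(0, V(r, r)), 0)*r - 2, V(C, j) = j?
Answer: -81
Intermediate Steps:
c(r) = -2 (c(r) = 0*r - 2 = 0 - 2 = -2)
c(-14) - (-2 - 9*(-9)) = -2 - (-2 - 9*(-9)) = -2 - (-2 + 81) = -2 - 1*79 = -2 - 79 = -81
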